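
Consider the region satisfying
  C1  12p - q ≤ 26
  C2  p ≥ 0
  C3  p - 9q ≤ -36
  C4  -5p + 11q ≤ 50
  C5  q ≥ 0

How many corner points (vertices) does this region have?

4

Intersecting each pair of boundary lines and keeping only the points that satisfy every inequality leaves:
  (270/107, 458/107)
  (336/127, 730/127)
  (0, 4)
  (0, 50/11)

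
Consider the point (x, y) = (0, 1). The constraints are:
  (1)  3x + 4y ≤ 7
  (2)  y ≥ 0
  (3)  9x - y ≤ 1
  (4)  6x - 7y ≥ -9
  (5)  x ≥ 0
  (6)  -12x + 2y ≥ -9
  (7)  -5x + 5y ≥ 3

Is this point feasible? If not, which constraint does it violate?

(1): 4 ≤ 7 ✓
(2): 1 ≥ 0 ✓
(3): -1 ≤ 1 ✓
(4): -7 ≥ -9 ✓
(5): 0 ≥ 0 ✓
(6): 2 ≥ -9 ✓
(7): 5 ≥ 3 ✓

feasible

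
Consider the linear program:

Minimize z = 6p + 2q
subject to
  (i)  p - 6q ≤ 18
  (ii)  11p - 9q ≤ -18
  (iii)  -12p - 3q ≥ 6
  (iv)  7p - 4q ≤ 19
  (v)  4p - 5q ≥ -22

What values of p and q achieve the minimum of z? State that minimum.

p = -222/19, q = -94/19, minimum z = -80

The binding constraints are p - 6q = 18 and 4p - 5q = -22.
Solving simultaneously gives p = -222/19, q = -94/19.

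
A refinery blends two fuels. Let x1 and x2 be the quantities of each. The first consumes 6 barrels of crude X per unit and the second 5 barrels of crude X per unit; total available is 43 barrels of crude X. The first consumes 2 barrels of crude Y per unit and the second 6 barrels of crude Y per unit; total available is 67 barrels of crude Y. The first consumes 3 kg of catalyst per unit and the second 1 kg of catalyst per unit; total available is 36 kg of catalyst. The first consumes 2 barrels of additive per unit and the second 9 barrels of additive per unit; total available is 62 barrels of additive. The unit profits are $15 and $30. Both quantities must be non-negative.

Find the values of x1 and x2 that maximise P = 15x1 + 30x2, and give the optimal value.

Extreme points and P = 15x1 + 30x2:
  (0, 0) → P = 0
  (0, 62/9) → P = 620/3
  (43/6, 0) → P = 215/2
  (7/4, 13/2) → P = 885/4

The optimum lies where 6x1 + 5x2 = 43 and 2x1 + 9x2 = 62.
Solving simultaneously gives x1 = 7/4, x2 = 13/2.

x1 = 7/4, x2 = 13/2, maximum P = 885/4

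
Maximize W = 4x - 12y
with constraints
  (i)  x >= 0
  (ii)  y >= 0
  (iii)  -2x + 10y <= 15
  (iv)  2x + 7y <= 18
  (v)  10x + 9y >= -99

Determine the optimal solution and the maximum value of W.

x = 9, y = 0, maximum W = 36

Feasible corners and W = 4x - 12y:
  (0, 0) → W = 0
  (0, 3/2) → W = -18
  (9, 0) → W = 36
  (75/34, 33/17) → W = -246/17

The binding constraints are y = 0 and 2x + 7y = 18.
Solving simultaneously gives x = 9, y = 0.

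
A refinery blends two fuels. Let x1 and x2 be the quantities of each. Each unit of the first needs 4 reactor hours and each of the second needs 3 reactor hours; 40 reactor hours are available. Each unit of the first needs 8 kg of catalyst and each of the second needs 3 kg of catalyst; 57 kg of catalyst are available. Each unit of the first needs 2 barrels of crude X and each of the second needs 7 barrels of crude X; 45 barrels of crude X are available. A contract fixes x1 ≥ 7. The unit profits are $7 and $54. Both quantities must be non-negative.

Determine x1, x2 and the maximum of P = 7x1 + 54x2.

Extreme points and P = 7x1 + 54x2:
  (57/8, 0) → P = 399/8
  (7, 0) → P = 49
  (7, 1/3) → P = 67

The binding constraints are 8x1 + 3x2 = 57 and x1 = 7.
Solving simultaneously gives x1 = 7, x2 = 1/3.

x1 = 7, x2 = 1/3, maximum P = 67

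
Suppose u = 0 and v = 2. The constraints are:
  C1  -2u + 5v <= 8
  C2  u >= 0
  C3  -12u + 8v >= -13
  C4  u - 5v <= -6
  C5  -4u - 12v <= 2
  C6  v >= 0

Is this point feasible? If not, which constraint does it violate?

not feasible — violates C1

Constraint C1: -2u + 5v = 10, which is not ≤ 8. All other constraints are satisfied.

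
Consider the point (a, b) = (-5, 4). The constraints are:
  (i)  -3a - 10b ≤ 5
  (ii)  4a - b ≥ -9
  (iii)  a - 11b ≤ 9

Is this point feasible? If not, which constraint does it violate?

Constraint (ii): 4a - b = -24, which is not ≥ -9. All other constraints are satisfied.

not feasible — violates (ii)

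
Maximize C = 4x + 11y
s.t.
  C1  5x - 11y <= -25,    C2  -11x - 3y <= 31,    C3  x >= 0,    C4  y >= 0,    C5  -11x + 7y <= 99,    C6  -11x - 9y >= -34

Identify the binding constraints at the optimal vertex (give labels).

C3 and C6

Feasible corners and C = 4x + 11y:
  (0, 25/11) → C = 25
  (149/166, 445/166) → C = 5491/166
  (0, 34/9) → C = 374/9

The maximum is at (0, 34/9). Substituting into each constraint, equality holds for C3 and C6; the remaining constraints have slack.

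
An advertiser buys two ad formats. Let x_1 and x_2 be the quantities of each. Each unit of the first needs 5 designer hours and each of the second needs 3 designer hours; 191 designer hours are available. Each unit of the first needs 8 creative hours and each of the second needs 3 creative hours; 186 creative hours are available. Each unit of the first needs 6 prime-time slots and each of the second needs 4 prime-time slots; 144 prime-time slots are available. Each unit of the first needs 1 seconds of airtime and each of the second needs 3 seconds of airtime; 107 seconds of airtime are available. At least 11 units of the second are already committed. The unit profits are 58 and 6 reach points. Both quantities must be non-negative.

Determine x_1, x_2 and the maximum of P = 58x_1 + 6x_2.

x_1 = 50/3, x_2 = 11, maximum P = 3098/3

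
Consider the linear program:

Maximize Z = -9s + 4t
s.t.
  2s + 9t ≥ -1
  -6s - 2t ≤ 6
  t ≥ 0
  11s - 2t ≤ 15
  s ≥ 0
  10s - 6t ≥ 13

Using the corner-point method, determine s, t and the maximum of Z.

s = 13/10, t = 0, maximum Z = -117/10

Corner points and Z = -9s + 4t:
  (15/11, 0) → Z = -135/11
  (13/10, 0) → Z = -117/10
  (32/23, 7/46) → Z = -274/23

The optimum lies where t = 0 and 10s - 6t = 13.
Solving simultaneously gives s = 13/10, t = 0.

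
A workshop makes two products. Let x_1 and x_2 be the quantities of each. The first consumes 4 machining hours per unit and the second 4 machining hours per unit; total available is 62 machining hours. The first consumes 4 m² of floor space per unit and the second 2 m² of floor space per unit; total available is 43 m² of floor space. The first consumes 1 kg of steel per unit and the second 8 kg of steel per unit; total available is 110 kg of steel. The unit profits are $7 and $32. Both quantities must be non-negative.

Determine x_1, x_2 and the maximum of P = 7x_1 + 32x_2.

Corner points and P = 7x_1 + 32x_2:
  (0, 0) → P = 0
  (0, 55/4) → P = 440
  (43/4, 0) → P = 301/4
  (6, 19/2) → P = 346
  (2, 27/2) → P = 446

At the optimal vertex, 4x_1 + 4x_2 = 62 and x_1 + 8x_2 = 110.
Solving simultaneously gives x_1 = 2, x_2 = 27/2.

x_1 = 2, x_2 = 27/2, maximum P = 446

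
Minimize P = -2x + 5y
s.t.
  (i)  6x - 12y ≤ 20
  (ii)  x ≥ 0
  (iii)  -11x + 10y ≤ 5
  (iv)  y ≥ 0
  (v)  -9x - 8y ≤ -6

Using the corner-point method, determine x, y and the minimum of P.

Corner points and P = -2x + 5y:
  (10/3, 0) → P = -20/3
  (10/89, 111/178) → P = 515/178
  (2/3, 0) → P = -4/3
The feasible region is unbounded (it extends along (10, 11), (2, 1)), but P strictly increases along every unbounded feasible direction, so there is no improving ray and the minimum is attained at a vertex.

The optimum lies where 6x - 12y = 20 and y = 0.
Solving simultaneously gives x = 10/3, y = 0.

x = 10/3, y = 0, minimum P = -20/3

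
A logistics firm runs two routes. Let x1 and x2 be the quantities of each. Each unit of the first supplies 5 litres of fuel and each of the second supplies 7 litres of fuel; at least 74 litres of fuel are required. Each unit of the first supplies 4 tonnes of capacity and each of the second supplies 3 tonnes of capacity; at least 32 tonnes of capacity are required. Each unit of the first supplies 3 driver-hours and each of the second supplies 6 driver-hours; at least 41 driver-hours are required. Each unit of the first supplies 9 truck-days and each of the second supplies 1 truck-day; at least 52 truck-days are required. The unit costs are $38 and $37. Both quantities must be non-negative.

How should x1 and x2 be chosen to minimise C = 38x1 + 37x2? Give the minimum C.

Corner points and C = 38x1 + 37x2:
  (0, 52) → C = 1924
  (74/5, 0) → C = 2812/5
  (5, 7) → C = 449
The feasible region is unbounded (it extends along (0, 1), (1, 0)), but C strictly increases along every unbounded feasible direction, so there is no improving ray and the minimum is attained at a vertex.

x1 = 5, x2 = 7, minimum C = 449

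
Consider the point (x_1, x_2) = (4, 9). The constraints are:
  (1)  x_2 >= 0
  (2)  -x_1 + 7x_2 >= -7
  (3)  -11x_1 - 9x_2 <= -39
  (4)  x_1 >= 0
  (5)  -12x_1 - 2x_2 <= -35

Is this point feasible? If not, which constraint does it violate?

(1): 9 ≥ 0 ✓
(2): 59 ≥ -7 ✓
(3): -125 ≤ -39 ✓
(4): 4 ≥ 0 ✓
(5): -66 ≤ -35 ✓

feasible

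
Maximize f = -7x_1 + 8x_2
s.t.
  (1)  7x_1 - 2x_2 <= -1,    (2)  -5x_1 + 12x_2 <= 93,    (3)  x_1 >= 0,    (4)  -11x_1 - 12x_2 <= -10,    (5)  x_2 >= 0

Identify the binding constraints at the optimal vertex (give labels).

(2) and (3)

Extreme points and f = -7x_1 + 8x_2:
  (87/37, 323/37) → f = 1975/37
  (4/53, 81/106) → f = 296/53
  (0, 31/4) → f = 62
  (0, 5/6) → f = 20/3

The maximum is at (0, 31/4). Substituting into each constraint, equality holds for (2) and (3); the remaining constraints have slack.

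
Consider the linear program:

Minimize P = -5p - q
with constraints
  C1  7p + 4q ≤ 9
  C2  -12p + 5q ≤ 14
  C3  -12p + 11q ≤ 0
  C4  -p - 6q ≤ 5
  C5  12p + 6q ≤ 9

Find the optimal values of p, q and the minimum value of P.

p = 14/11, q = -23/22, minimum P = -117/22

Feasible corners and P = -5p - q:
  (-55/83, -60/83) → P = 335/83
  (33/68, 9/17) → P = -201/68
  (14/11, -23/22) → P = -117/22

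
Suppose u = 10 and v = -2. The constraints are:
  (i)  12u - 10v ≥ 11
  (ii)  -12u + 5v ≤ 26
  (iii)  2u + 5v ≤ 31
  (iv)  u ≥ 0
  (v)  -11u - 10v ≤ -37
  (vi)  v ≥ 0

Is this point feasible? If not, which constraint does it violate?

Constraint (vi): v = -2, which is not ≥ 0. All other constraints are satisfied.

not feasible — violates (vi)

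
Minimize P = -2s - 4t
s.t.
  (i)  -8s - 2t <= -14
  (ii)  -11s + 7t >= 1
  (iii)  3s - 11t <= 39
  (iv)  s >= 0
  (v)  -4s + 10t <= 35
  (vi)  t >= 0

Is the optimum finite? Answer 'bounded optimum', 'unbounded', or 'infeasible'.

bounded optimum

Corner points and P = -2s - 4t:
  (16/13, 27/13) → P = -140/13
  (35/44, 42/11) → P = -371/22
  (235/82, 381/82) → P = -997/41
The feasible region has finitely many vertices and no improving ray; the minimum is -997/41 at (235/82, 381/82).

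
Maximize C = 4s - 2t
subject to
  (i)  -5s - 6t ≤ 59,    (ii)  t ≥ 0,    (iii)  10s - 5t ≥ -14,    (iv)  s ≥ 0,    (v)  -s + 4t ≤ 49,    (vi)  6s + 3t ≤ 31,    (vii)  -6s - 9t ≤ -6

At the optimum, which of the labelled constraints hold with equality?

Vertices and C = 4s - 2t:
  (31/6, 0) → C = 62/3
  (1, 0) → C = 4
  (0, 14/5) → C = -28/5
  (113/60, 197/30) → C = -28/5
  (0, 2/3) → C = -4/3

The maximum is at (31/6, 0). Substituting into each constraint, equality holds for (ii) and (vi); the remaining constraints have slack.

(ii) and (vi)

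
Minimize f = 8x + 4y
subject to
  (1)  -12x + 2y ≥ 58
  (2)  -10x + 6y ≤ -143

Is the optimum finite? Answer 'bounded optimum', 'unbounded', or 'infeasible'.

unbounded

From the feasible point (-317/26, -574/13), moving in the direction (-6, -10) keeps every constraint satisfied while f decreases without bound.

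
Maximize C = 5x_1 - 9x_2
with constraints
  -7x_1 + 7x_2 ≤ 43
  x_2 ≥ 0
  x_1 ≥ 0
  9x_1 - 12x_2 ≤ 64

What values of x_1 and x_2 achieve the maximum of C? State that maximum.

The feasible region is unbounded (it extends along (1, 1), (4, 3)), but C strictly decreases along every unbounded feasible direction, so there is no improving ray and the maximum is attained at a vertex.

x_1 = 64/9, x_2 = 0, maximum C = 320/9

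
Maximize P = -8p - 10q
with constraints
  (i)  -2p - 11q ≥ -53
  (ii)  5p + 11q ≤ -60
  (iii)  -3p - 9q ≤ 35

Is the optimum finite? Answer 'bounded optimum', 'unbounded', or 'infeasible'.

Vertices and P = -8p - 10q:
  (-113/3, 35/3) → P = 554/3
  (-862/15, 229/15) → P = 4606/15
  (-155/12, 5/12) → P = 595/6
The feasible region has finitely many vertices and no improving ray; the maximum is 4606/15 at (-862/15, 229/15).

bounded optimum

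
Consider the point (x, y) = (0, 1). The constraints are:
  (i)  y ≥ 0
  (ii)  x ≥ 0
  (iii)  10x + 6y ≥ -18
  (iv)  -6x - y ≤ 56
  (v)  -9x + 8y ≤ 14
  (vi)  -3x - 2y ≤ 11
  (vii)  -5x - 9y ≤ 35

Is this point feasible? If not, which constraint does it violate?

feasible

(i): 1 ≥ 0 ✓
(ii): 0 ≥ 0 ✓
(iii): 6 ≥ -18 ✓
(iv): -1 ≤ 56 ✓
(v): 8 ≤ 14 ✓
(vi): -2 ≤ 11 ✓
(vii): -9 ≤ 35 ✓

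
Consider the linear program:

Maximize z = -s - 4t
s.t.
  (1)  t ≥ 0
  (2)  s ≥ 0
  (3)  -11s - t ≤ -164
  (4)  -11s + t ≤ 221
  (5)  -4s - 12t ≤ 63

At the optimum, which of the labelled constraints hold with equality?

(1) and (3)

Feasible corners and z = -s - 4t:
  (164/11, 0) → z = -164/11
  (0, 164) → z = -656
  (0, 221) → z = -884
The feasible region is unbounded (it extends along (1, 11), (1, 0)), but z strictly decreases along every unbounded feasible direction, so there is no improving ray and the maximum is attained at a vertex.

The maximum is at (164/11, 0). Substituting into each constraint, equality holds for (1) and (3); the remaining constraints have slack.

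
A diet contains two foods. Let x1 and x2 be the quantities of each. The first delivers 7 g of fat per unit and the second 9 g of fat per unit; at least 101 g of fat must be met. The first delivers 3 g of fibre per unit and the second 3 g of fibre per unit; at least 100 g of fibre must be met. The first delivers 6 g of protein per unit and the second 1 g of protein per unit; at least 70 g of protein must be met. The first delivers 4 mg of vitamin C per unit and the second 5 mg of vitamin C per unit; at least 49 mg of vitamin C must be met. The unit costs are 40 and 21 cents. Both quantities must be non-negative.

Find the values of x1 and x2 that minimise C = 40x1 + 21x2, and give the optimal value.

x1 = 22/3, x2 = 26, minimum C = 2518/3

Vertices and C = 40x1 + 21x2:
  (0, 70) → C = 1470
  (100/3, 0) → C = 4000/3
  (22/3, 26) → C = 2518/3
The feasible region is unbounded (it extends along (0, 1), (1, 0)), but C strictly increases along every unbounded feasible direction, so there is no improving ray and the minimum is attained at a vertex.

At the optimal vertex, 3x1 + 3x2 = 100 and 6x1 + x2 = 70.
Solving simultaneously gives x1 = 22/3, x2 = 26.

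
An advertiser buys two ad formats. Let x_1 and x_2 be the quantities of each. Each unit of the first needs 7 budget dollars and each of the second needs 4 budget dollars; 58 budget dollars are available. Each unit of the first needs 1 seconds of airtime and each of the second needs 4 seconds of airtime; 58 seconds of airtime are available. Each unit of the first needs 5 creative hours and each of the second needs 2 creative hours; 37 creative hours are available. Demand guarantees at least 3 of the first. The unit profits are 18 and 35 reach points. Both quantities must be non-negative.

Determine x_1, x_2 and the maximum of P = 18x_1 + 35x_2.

Extreme points and P = 18x_1 + 35x_2:
  (37/5, 0) → P = 666/5
  (3, 0) → P = 54
  (16/3, 31/6) → P = 1661/6
  (3, 37/4) → P = 1511/4

The optimum lies where 7x_1 + 4x_2 = 58 and x_1 = 3.
Solving simultaneously gives x_1 = 3, x_2 = 37/4.

x_1 = 3, x_2 = 37/4, maximum P = 1511/4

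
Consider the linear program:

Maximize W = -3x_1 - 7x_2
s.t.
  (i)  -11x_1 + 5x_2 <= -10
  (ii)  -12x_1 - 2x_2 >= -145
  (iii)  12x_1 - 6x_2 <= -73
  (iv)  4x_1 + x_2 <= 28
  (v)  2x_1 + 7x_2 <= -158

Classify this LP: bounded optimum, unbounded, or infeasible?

The boundaries -11x_1 + 5x_2 = -10 and 2x_1 + 7x_2 = -158 meet at (-240/29, -586/29), but that point violates 12x_1 - 6x_2 ≤ -73. Every candidate vertex is excluded by some other constraint, so the feasible region is empty.

infeasible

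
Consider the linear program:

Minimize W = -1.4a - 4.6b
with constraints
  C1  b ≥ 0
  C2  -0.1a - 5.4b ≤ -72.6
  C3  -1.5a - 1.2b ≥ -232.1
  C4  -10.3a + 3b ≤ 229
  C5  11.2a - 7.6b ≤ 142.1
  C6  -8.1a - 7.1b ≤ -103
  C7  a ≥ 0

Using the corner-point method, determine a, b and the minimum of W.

Extreme points and W = -1.4a - 4.6b:
  (65955/3062, 79891/6124) → W = -2760863/30620
  (4074/4303, 57776/4303) → W = -1357366/21515
  (25, 973/6) → W = -23429/30
  (48362/621, 238637/2484) → W = -2280929/4140
  (0, 229/3) → W = -5267/15
  (0, 1030/71) → W = -4738/71

a = 25, b = 973/6, minimum W = -23429/30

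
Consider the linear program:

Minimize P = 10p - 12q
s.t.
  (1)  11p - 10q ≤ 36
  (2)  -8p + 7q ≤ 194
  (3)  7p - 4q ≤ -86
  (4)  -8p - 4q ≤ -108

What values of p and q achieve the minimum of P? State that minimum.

p = 174/17, q = 670/17, minimum P = -6300/17

Feasible corners and P = 10p - 12q:
  (174/17, 670/17) → P = -6300/17
  (-5/22, 302/11) → P = -3649/11
  (22/15, 361/15) → P = -4112/15

The binding constraints are -8p + 7q = 194 and 7p - 4q = -86.
Solving simultaneously gives p = 174/17, q = 670/17.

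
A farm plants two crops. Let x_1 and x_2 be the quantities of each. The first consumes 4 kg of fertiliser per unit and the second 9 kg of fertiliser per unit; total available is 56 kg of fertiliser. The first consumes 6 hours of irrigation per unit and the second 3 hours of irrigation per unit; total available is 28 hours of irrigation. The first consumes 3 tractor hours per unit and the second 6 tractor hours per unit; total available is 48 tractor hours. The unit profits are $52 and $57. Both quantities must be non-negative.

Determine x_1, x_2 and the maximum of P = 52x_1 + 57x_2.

Feasible corners and P = 52x_1 + 57x_2:
  (0, 0) → P = 0
  (0, 56/9) → P = 1064/3
  (14/3, 0) → P = 728/3
  (2, 16/3) → P = 408

The binding constraints are 4x_1 + 9x_2 = 56 and 6x_1 + 3x_2 = 28.
Solving simultaneously gives x_1 = 2, x_2 = 16/3.

x_1 = 2, x_2 = 16/3, maximum P = 408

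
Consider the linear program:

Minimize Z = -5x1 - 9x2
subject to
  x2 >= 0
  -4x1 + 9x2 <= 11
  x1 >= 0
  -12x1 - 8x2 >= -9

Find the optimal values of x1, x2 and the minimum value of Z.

Extreme points and Z = -5x1 - 9x2:
  (0, 0) → Z = 0
  (3/4, 0) → Z = -15/4
  (0, 9/8) → Z = -81/8

At the optimal vertex, x1 = 0 and -12x1 - 8x2 = -9.
Solving simultaneously gives x1 = 0, x2 = 9/8.

x1 = 0, x2 = 9/8, minimum Z = -81/8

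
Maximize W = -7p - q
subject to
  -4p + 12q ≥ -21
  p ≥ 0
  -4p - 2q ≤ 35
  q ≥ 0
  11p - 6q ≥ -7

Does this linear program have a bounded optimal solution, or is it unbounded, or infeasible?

Vertices and W = -7p - q:
  (21/4, 0) → W = -147/4
  (0, 0) → W = 0
  (0, 7/6) → W = -7/6
The feasible region has finitely many vertices and no improving ray; the maximum is 0 at (0, 0).

bounded optimum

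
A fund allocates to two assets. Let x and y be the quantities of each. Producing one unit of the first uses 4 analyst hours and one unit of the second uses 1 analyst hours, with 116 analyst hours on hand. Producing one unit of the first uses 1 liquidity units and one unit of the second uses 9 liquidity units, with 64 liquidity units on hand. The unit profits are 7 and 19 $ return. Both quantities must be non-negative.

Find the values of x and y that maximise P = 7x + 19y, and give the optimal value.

x = 28, y = 4, maximum P = 272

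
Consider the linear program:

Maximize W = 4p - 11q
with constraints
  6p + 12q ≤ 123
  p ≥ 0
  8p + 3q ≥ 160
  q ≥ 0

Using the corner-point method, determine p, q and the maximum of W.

p = 41/2, q = 0, maximum W = 82

The optimum lies where 6p + 12q = 123 and q = 0.
Solving simultaneously gives p = 41/2, q = 0.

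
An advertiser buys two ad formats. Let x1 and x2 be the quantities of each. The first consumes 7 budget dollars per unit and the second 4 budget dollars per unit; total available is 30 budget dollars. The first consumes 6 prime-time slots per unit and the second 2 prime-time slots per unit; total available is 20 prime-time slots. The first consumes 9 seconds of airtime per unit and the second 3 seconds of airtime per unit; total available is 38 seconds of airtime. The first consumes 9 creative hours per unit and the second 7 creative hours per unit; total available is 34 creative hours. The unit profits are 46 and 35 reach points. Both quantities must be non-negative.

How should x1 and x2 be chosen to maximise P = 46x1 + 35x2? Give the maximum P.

x1 = 3, x2 = 1, maximum P = 173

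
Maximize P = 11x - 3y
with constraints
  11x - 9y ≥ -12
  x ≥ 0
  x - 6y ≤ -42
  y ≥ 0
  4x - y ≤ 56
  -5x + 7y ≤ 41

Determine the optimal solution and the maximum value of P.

x = 378/23, y = 224/23, maximum P = 3486/23

Vertices and P = 11x - 3y:
  (102/19, 150/19) → P = 672/19
  (285/32, 391/32) → P = 981/16
  (378/23, 224/23) → P = 3486/23
  (433/23, 444/23) → P = 3431/23

The optimum lies where x - 6y = -42 and 4x - y = 56.
Solving simultaneously gives x = 378/23, y = 224/23.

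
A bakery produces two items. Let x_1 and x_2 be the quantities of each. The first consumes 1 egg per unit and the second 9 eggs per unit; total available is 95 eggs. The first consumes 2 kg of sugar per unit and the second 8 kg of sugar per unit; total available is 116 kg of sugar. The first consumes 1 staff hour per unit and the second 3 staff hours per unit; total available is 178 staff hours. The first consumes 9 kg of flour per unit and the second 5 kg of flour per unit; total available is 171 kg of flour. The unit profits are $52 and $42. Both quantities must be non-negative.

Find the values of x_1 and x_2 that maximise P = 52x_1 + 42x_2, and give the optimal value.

Corner points and P = 52x_1 + 42x_2:
  (0, 0) → P = 0
  (0, 95/9) → P = 1330/3
  (19, 0) → P = 988
  (14, 9) → P = 1106

The binding constraints are x_1 + 9x_2 = 95 and 9x_1 + 5x_2 = 171.
Solving simultaneously gives x_1 = 14, x_2 = 9.

x_1 = 14, x_2 = 9, maximum P = 1106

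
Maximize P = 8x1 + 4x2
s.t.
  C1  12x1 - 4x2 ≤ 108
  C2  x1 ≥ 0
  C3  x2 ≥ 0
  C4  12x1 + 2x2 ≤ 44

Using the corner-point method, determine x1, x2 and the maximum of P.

x1 = 0, x2 = 22, maximum P = 88

The binding constraints are x1 = 0 and 12x1 + 2x2 = 44.
Solving simultaneously gives x1 = 0, x2 = 22.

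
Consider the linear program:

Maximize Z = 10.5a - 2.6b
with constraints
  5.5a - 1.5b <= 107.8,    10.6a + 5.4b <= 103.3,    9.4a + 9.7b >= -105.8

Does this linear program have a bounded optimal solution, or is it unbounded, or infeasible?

bounded optimum

Feasible corners and Z = 10.5a - 2.6b:
  (24569/1520, -19151/1520) → Z = 3077671/15200
  (88696/6745, -159522/6745) → Z = 6730326/33725
The feasible region has finitely many vertices and no improving ray; the maximum is 3077671/15200 at (24569/1520, -19151/1520).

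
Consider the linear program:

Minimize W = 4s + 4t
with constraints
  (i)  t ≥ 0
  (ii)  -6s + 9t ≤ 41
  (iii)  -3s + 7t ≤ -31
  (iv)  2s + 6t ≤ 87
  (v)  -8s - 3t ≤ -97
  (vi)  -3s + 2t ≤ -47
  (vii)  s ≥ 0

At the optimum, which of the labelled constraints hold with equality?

Extreme points and W = 4s + 4t:
  (87/2, 0) → W = 174
  (47/3, 0) → W = 188/3
  (795/32, 199/32) → W = 497/4
  (89/5, 16/5) → W = 84

The minimum is at (47/3, 0). Substituting into each constraint, equality holds for (i) and (vi); the remaining constraints have slack.

(i) and (vi)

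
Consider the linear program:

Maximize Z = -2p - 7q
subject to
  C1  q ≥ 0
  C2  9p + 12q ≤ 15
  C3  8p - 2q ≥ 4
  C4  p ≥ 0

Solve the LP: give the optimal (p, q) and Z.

Vertices and Z = -2p - 7q:
  (5/3, 0) → Z = -10/3
  (1/2, 0) → Z = -1
  (13/19, 14/19) → Z = -124/19

p = 1/2, q = 0, maximum Z = -1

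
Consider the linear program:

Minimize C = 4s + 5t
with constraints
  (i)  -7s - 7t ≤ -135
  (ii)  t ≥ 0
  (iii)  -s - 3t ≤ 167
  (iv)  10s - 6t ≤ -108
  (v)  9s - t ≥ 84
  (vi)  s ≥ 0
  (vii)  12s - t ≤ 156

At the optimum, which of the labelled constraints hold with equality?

Feasible corners and C = 4s + 5t:
  (153/11, 453/11) → C = 2877/11
  (522/31, 1428/31) → C = 9228/31
  (24, 132) → C = 756

The minimum is at (153/11, 453/11). Substituting into each constraint, equality holds for (iv) and (v); the remaining constraints have slack.

(iv) and (v)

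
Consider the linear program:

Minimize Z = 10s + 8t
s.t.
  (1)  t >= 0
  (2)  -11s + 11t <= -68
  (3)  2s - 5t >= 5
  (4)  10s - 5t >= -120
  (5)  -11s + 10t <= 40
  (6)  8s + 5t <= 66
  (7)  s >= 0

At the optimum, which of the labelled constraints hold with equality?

(1) and (2)

Extreme points and Z = 10s + 8t:
  (68/11, 0) → Z = 680/11
  (33/4, 0) → Z = 165/2
  (82/11, 14/11) → Z = 932/11

The minimum is at (68/11, 0). Substituting into each constraint, equality holds for (1) and (2); the remaining constraints have slack.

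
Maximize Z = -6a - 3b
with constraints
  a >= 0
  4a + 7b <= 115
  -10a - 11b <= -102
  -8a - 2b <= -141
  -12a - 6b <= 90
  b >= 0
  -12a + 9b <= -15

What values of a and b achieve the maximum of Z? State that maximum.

a = 141/8, b = 0, maximum Z = -423/4

Extreme points and Z = -6a - 3b:
  (757/48, 89/12) → Z = -935/8
  (115/4, 0) → Z = -345/2
  (141/8, 0) → Z = -423/4

The binding constraints are -8a - 2b = -141 and b = 0.
Solving simultaneously gives a = 141/8, b = 0.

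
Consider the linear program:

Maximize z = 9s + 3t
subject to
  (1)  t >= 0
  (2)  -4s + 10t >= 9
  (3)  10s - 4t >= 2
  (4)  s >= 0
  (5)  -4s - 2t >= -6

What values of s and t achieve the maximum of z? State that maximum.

Feasible corners and z = 9s + 3t:
  (2/3, 7/6) → z = 19/2
  (7/8, 5/4) → z = 93/8
  (7/9, 13/9) → z = 34/3

The binding constraints are -4s + 10t = 9 and -4s - 2t = -6.
Solving simultaneously gives s = 7/8, t = 5/4.

s = 7/8, t = 5/4, maximum z = 93/8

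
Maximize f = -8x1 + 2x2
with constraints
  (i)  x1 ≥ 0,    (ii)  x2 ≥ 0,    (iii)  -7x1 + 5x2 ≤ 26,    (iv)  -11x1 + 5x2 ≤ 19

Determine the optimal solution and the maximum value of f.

The feasible region is unbounded (it extends along (5, 7), (1, 0)), but f strictly decreases along every unbounded feasible direction, so there is no improving ray and the maximum is attained at a vertex.

x1 = 0, x2 = 19/5, maximum f = 38/5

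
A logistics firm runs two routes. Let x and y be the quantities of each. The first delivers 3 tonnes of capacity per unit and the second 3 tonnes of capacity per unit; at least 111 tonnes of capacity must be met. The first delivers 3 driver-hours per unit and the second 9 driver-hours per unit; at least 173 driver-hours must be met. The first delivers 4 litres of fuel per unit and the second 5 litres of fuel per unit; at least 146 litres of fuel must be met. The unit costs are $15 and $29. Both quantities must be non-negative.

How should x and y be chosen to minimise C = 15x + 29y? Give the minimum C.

Feasible corners and C = 15x + 29y:
  (0, 37) → C = 1073
  (173/3, 0) → C = 865
  (80/3, 31/3) → C = 2099/3
The feasible region is unbounded (it extends along (0, 1), (1, 0)), but C strictly increases along every unbounded feasible direction, so there is no improving ray and the minimum is attained at a vertex.

At the optimal vertex, 3x + 3y = 111 and 3x + 9y = 173.
Solving simultaneously gives x = 80/3, y = 31/3.

x = 80/3, y = 31/3, minimum C = 2099/3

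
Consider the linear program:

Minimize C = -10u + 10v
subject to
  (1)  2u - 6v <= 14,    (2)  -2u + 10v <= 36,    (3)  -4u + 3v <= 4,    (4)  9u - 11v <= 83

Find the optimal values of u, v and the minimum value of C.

u = 613/34, v = 245/34, minimum C = -1840/17

Extreme points and C = -10u + 10v:
  (-11/3, -32/9) → C = 10/9
  (43/4, 5/4) → C = -95
  (2, 4) → C = 20
  (613/34, 245/34) → C = -1840/17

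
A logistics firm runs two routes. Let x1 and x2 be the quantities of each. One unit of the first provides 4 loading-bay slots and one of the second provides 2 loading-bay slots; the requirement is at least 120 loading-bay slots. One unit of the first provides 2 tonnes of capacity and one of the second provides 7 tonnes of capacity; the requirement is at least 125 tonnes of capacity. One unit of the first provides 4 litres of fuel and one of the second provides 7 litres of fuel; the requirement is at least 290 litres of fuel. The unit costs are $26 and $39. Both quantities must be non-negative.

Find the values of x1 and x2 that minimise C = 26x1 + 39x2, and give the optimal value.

x1 = 13, x2 = 34, minimum C = 1664

Vertices and C = 26x1 + 39x2:
  (0, 60) → C = 2340
  (145/2, 0) → C = 1885
  (13, 34) → C = 1664
The feasible region is unbounded (it extends along (0, 1), (1, 0)), but C strictly increases along every unbounded feasible direction, so there is no improving ray and the minimum is attained at a vertex.

At the optimal vertex, 4x1 + 2x2 = 120 and 4x1 + 7x2 = 290.
Solving simultaneously gives x1 = 13, x2 = 34.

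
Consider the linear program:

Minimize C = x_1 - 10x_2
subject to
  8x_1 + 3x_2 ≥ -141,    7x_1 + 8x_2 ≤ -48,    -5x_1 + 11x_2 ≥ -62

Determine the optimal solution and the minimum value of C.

x_1 = -984/43, x_2 = 603/43, minimum C = -7014/43

Feasible corners and C = x_1 - 10x_2:
  (-984/43, 603/43) → C = -7014/43
  (-1365/103, -1201/103) → C = 10645/103
  (-32/117, -674/117) → C = 172/3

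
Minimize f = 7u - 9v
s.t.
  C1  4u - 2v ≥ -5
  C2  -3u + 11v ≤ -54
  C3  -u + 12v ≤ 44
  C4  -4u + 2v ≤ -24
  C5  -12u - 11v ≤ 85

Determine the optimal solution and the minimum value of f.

u = 78/19, v = -72/19, minimum f = 1194/19

Feasible corners and f = 7u - 9v:
  (1132/25, 186/25) → f = 250
  (78/19, -72/19) → f = 1194/19
  (47/34, -157/17) → f = 3155/34
The feasible region is unbounded (it extends along (12, 1), (11, -12)), but f strictly increases along every unbounded feasible direction, so there is no improving ray and the minimum is attained at a vertex.

The optimum lies where -3u + 11v = -54 and -4u + 2v = -24.
Solving simultaneously gives u = 78/19, v = -72/19.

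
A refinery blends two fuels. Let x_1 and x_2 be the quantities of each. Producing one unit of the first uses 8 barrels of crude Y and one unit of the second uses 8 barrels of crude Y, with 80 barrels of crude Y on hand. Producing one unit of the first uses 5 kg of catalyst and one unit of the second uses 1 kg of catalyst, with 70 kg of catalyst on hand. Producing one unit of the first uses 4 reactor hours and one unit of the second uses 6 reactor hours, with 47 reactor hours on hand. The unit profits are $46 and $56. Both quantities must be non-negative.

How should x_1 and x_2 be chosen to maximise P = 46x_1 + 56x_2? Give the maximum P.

x_1 = 13/2, x_2 = 7/2, maximum P = 495

Feasible corners and P = 46x_1 + 56x_2:
  (0, 0) → P = 0
  (0, 47/6) → P = 1316/3
  (10, 0) → P = 460
  (13/2, 7/2) → P = 495

The optimum lies where 8x_1 + 8x_2 = 80 and 4x_1 + 6x_2 = 47.
Solving simultaneously gives x_1 = 13/2, x_2 = 7/2.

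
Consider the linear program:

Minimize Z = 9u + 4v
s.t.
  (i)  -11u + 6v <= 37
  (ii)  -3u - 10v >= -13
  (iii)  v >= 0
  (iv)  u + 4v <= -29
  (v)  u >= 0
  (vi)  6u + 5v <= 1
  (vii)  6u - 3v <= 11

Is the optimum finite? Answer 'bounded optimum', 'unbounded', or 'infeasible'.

infeasible

The boundaries v = 0 and u = 0 meet at (0, 0), but that point violates u + 4v ≤ -29. Every candidate vertex is excluded by some other constraint, so the feasible region is empty.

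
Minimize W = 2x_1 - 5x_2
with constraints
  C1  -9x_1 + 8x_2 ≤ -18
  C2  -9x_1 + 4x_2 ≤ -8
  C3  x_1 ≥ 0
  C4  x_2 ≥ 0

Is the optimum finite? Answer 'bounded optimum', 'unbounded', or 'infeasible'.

From the feasible point (2, 0), moving in the direction (8, 9) keeps every constraint satisfied while W decreases without bound.

unbounded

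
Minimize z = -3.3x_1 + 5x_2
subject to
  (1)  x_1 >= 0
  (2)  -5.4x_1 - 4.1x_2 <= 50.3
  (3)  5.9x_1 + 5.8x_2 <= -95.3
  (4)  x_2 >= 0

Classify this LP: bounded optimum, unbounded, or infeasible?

infeasible

The boundaries x_1 = 0 and x_2 = 0 meet at (0, 0), but that point violates 5.9x_1 + 5.8x_2 ≤ -95.3. Every candidate vertex is excluded by some other constraint, so the feasible region is empty.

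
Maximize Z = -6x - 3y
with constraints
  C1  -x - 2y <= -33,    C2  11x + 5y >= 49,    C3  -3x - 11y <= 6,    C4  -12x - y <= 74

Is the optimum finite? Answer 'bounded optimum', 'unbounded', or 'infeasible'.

bounded optimum

Corner points and Z = -6x - 3y:
  (-67/17, 314/17) → Z = -540/17
  (75, -21) → Z = -387
  (-419/49, 1402/49) → Z = -1692/49
The feasible region has finitely many vertices and no improving ray; the maximum is -540/17 at (-67/17, 314/17).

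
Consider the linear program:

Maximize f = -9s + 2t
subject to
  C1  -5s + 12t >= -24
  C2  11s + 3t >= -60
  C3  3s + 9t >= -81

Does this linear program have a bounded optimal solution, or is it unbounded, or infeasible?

unbounded

From the feasible point (-216/49, -188/49), moving in the direction (-3, 11) keeps every constraint satisfied while f increases without bound.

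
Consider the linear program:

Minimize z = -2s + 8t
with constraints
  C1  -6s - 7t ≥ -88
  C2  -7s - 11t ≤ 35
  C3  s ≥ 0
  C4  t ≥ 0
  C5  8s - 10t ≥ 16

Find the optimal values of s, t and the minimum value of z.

s = 44/3, t = 0, minimum z = -88/3

The binding constraints are -6s - 7t = -88 and t = 0.
Solving simultaneously gives s = 44/3, t = 0.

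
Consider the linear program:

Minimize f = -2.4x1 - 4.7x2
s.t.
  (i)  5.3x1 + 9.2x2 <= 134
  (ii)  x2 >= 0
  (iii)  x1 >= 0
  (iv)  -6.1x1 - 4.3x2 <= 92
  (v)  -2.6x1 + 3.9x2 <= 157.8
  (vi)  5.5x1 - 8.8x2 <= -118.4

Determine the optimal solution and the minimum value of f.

x1 = 0, x2 = 335/23, minimum f = -3149/46

Extreme points and f = -2.4x1 - 4.7x2:
  (0, 335/23) → f = -3149/46
  (2248/2431, 34113/2431) → f = -1657263/24310
  (0, 148/11) → f = -3478/55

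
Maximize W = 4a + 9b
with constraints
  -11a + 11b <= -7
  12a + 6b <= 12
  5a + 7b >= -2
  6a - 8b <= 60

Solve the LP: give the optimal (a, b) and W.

a = 29/33, b = 8/33, maximum W = 188/33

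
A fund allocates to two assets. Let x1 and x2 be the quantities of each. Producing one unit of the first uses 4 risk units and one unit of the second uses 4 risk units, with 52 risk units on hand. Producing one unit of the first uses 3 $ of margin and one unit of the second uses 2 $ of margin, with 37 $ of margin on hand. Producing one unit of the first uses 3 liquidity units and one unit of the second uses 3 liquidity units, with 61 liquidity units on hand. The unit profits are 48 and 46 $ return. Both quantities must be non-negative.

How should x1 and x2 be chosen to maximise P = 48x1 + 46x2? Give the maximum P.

x1 = 11, x2 = 2, maximum P = 620

Corner points and P = 48x1 + 46x2:
  (0, 0) → P = 0
  (0, 13) → P = 598
  (37/3, 0) → P = 592
  (11, 2) → P = 620

At the optimal vertex, 4x1 + 4x2 = 52 and 3x1 + 2x2 = 37.
Solving simultaneously gives x1 = 11, x2 = 2.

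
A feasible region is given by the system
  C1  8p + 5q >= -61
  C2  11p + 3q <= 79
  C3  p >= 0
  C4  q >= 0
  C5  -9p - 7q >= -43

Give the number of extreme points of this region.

3

Intersecting each pair of boundary lines and keeping only the points that satisfy every inequality leaves:
  (0, 0)
  (0, 43/7)
  (43/9, 0)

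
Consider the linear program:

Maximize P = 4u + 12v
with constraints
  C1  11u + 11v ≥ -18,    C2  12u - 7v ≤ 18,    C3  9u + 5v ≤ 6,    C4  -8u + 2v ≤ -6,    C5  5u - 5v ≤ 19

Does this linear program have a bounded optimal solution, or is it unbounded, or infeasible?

bounded optimum

Extreme points and P = 4u + 12v:
  (72/209, -414/209) → P = -4680/209
  (3/11, -21/11) → P = -240/11
  (44/41, -30/41) → P = -184/41
  (21/29, -3/29) → P = 48/29
The feasible region has finitely many vertices and no improving ray; the maximum is 48/29 at (21/29, -3/29).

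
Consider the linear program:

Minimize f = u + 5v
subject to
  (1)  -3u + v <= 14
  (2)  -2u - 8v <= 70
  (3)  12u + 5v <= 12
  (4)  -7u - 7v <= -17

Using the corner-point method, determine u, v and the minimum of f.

u = -1/49, v = 120/49, minimum f = 599/49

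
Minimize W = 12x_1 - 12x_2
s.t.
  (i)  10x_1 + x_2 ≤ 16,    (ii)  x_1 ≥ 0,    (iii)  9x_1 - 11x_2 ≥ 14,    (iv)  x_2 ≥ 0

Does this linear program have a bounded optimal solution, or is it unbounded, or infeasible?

bounded optimum

Feasible corners and W = 12x_1 - 12x_2:
  (190/119, 4/119) → W = 2232/119
  (8/5, 0) → W = 96/5
  (14/9, 0) → W = 56/3
The feasible region has finitely many vertices and no improving ray; the minimum is 56/3 at (14/9, 0).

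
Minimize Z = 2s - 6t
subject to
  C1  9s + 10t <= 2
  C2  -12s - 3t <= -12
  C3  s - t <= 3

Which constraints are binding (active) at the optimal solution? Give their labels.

Vertices and Z = 2s - 6t:
  (38/31, -28/31) → Z = 244/31
  (32/19, -25/19) → Z = 214/19
  (7/5, -8/5) → Z = 62/5

The minimum is at (38/31, -28/31). Substituting into each constraint, equality holds for C1 and C2; the remaining constraints have slack.

C1 and C2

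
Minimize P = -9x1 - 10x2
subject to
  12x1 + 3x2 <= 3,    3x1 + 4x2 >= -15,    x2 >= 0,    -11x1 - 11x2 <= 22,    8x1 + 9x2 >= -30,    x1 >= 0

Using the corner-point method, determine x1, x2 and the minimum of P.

Extreme points and P = -9x1 - 10x2:
  (1/4, 0) → P = -9/4
  (0, 1) → P = -10
  (0, 0) → P = 0

At the optimal vertex, 12x1 + 3x2 = 3 and x1 = 0.
Solving simultaneously gives x1 = 0, x2 = 1.

x1 = 0, x2 = 1, minimum P = -10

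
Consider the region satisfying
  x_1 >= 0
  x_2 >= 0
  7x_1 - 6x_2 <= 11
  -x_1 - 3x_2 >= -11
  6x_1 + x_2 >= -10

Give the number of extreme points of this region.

Intersecting each pair of boundary lines and keeping only the points that satisfy every inequality leaves:
  (0, 0)
  (0, 11/3)
  (11/7, 0)
  (11/3, 22/9)

4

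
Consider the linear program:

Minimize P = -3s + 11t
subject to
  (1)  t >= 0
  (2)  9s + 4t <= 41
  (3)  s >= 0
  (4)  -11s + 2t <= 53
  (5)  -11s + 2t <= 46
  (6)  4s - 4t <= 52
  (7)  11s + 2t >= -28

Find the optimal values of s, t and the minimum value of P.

Corner points and P = -3s + 11t:
  (41/9, 0) → P = -41/3
  (0, 0) → P = 0
  (0, 41/4) → P = 451/4

The binding constraints are t = 0 and 9s + 4t = 41.
Solving simultaneously gives s = 41/9, t = 0.

s = 41/9, t = 0, minimum P = -41/3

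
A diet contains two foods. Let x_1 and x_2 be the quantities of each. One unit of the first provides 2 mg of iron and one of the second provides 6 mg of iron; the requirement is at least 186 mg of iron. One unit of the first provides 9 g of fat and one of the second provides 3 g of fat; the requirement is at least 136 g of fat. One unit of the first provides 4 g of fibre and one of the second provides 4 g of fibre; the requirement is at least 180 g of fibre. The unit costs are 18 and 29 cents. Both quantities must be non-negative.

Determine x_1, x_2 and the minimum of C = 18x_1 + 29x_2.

x_1 = 21, x_2 = 24, minimum C = 1074

Extreme points and C = 18x_1 + 29x_2:
  (0, 136/3) → C = 3944/3
  (93, 0) → C = 1674
  (21, 24) → C = 1074
  (1/6, 269/6) → C = 7819/6
The feasible region is unbounded (it extends along (0, 1), (1, 0)), but C strictly increases along every unbounded feasible direction, so there is no improving ray and the minimum is attained at a vertex.

At the optimal vertex, 2x_1 + 6x_2 = 186 and 4x_1 + 4x_2 = 180.
Solving simultaneously gives x_1 = 21, x_2 = 24.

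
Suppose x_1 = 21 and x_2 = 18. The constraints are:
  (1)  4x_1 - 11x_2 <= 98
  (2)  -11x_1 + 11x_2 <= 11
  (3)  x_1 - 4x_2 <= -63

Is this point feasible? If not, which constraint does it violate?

not feasible — violates (3)

Constraint (3): x_1 - 4x_2 = -51, which is not ≤ -63. All other constraints are satisfied.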